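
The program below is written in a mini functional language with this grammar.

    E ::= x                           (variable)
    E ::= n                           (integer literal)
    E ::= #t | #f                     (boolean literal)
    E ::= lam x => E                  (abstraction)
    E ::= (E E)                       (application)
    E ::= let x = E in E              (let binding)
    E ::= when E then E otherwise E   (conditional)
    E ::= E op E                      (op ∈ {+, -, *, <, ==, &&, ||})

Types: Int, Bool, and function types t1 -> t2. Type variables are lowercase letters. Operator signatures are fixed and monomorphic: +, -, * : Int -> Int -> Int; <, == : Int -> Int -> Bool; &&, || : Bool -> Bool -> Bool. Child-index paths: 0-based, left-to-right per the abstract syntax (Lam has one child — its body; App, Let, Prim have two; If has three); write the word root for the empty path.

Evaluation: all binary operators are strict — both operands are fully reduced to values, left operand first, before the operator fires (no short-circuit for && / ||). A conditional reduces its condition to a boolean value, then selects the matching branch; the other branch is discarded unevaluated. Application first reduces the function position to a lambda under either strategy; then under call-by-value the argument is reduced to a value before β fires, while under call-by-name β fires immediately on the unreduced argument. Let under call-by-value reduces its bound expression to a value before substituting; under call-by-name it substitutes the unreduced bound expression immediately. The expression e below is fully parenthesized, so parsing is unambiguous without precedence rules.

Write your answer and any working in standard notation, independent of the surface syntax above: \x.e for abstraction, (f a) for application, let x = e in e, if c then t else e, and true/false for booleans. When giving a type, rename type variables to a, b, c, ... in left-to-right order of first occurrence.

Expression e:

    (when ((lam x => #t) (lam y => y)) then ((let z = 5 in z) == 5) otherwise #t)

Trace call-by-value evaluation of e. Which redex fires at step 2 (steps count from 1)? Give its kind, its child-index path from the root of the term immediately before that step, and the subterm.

Answer: if at root : (if true then ((let z = 5 in z) == 5) else true)

Working:
step 0: (if ((\x.true) (\y.y)) then ((let z = 5 in z) == 5) else true)
step 1: [beta@0] (if true then ((let z = 5 in z) == 5) else true)
step 2: [if@root] ((let z = 5 in z) == 5)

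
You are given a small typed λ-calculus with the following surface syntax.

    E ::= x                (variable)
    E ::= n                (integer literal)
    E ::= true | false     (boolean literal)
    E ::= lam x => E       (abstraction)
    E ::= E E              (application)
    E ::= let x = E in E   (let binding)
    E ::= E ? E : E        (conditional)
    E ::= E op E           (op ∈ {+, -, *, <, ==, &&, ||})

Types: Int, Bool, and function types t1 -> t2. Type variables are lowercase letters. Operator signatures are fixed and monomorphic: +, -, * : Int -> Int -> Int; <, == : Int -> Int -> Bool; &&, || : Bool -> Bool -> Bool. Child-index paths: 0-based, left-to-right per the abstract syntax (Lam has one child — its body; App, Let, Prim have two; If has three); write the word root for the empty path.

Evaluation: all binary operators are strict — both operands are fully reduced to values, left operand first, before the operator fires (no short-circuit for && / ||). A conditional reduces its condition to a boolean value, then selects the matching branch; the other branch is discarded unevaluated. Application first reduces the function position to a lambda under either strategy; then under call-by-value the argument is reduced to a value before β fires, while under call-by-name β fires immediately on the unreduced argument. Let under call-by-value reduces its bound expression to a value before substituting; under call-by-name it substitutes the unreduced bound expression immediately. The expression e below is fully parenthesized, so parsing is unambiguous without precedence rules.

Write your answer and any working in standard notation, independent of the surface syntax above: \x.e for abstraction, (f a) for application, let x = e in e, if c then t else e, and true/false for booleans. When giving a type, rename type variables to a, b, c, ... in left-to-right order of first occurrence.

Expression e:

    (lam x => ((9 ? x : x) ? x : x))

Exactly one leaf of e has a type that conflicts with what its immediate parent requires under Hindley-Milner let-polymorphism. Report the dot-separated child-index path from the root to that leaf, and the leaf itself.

Derivation:
  unify Int ~ Bool
  FAIL: mismatch Int ~ Bool

Answer: 0.0.0 : 9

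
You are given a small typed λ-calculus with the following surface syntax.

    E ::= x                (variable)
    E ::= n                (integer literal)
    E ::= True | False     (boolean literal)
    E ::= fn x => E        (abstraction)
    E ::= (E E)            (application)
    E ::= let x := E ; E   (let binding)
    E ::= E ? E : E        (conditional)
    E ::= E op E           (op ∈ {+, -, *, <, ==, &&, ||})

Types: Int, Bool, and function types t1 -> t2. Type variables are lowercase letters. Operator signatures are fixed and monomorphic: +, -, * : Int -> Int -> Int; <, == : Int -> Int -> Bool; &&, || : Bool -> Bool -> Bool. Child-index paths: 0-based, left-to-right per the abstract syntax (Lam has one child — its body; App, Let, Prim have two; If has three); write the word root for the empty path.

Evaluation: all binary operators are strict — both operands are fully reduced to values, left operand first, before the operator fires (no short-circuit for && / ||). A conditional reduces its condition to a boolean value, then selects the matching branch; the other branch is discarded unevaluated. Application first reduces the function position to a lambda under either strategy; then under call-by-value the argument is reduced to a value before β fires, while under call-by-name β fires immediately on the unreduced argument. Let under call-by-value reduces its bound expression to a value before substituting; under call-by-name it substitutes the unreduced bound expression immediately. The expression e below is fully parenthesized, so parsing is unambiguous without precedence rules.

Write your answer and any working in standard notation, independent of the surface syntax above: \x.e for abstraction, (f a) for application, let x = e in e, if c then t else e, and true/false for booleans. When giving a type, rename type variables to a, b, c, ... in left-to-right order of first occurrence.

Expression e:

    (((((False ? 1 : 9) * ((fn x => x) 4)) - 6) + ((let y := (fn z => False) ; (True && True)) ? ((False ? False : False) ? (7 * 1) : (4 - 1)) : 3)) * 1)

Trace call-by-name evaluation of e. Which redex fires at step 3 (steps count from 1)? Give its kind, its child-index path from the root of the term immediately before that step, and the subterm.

Answer: delta at 0.0.0 : (9 * 4)

Working:
step 0: (((((if false then 1 else 9) * ((\x.x) 4)) - 6) + (if (let y = (\z.false) in (true && true)) then (if (if false then false else false) then (7 * 1) else (4 - 1)) else 3)) * 1)
step 1: [if@0.0.0.0] ((((9 * ((\x.x) 4)) - 6) + (if (let y = (\z.false) in (true && true)) then (if (if false then false else false) then (7 * 1) else (4 - 1)) else 3)) * 1)
step 2: [beta@0.0.0.1] ((((9 * 4) - 6) + (if (let y = (\z.false) in (true && true)) then (if (if false then false else false) then (7 * 1) else (4 - 1)) else 3)) * 1)
step 3: [delta@0.0.0] (((36 - 6) + (if (let y = (\z.false) in (true && true)) then (if (if false then false else false) then (7 * 1) else (4 - 1)) else 3)) * 1)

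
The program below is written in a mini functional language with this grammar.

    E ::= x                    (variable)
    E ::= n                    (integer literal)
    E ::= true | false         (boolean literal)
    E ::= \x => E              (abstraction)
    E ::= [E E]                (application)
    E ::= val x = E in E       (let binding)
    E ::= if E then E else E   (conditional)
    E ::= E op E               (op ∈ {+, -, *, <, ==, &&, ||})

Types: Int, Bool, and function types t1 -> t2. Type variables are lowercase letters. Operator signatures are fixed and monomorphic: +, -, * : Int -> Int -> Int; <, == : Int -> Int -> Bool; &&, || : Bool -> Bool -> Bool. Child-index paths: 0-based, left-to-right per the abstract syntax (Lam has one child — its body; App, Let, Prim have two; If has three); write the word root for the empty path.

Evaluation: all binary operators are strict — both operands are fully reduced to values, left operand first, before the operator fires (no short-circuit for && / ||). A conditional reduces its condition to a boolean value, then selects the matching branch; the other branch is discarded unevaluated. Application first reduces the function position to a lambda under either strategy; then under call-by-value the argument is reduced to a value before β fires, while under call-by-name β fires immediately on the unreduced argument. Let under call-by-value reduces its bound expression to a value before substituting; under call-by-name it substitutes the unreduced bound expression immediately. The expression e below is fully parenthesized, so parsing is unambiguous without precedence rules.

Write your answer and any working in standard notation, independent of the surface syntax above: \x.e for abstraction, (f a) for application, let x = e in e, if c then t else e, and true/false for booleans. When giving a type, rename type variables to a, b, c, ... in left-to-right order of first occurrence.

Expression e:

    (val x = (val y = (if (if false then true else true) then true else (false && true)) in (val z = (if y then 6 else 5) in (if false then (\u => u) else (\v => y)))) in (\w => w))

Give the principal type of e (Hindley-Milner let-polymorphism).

Trace:
  unify Bool ~ Bool
  unify Bool ~ Bool
  unify Bool ~ Bool
  unify Bool ~ Bool
  unify Bool ~ Bool
  unify Bool ~ Bool
let y : Bool
y : Bool
  unify Bool ~ Bool
  unify Int ~ Int
let z : Int
  unify Bool ~ Bool
u : a
\u._ : a -> a
y : Bool
\v._ : b -> Bool
  unify a -> a ~ b -> Bool
  unify a ~ b
  unify b ~ Bool
let x : Bool -> Bool
w : c
\w._ : c -> c

Answer: a -> a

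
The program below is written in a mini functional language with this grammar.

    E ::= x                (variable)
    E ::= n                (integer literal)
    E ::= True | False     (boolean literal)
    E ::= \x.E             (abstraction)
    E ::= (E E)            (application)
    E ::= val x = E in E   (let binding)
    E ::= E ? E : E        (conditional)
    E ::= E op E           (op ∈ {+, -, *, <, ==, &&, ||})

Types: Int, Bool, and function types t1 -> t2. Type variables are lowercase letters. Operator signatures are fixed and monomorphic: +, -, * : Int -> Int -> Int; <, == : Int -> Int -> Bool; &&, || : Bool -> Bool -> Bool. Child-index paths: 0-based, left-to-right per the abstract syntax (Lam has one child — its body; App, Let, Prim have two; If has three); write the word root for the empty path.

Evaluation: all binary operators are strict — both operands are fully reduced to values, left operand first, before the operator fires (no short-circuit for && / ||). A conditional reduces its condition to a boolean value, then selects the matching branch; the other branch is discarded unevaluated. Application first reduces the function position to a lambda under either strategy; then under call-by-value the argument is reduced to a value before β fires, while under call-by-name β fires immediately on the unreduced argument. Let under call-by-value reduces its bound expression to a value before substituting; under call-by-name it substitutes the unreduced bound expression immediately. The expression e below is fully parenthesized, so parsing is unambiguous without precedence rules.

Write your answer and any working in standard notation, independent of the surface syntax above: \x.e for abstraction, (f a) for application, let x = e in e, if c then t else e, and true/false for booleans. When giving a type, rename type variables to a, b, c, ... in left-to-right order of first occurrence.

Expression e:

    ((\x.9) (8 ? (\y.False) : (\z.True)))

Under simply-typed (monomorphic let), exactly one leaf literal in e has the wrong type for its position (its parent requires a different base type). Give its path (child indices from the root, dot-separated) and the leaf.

Answer: 1.0 : 8

Derivation:
\x._ : a -> Int
  unify Int ~ Bool
  FAIL: mismatch Int ~ Bool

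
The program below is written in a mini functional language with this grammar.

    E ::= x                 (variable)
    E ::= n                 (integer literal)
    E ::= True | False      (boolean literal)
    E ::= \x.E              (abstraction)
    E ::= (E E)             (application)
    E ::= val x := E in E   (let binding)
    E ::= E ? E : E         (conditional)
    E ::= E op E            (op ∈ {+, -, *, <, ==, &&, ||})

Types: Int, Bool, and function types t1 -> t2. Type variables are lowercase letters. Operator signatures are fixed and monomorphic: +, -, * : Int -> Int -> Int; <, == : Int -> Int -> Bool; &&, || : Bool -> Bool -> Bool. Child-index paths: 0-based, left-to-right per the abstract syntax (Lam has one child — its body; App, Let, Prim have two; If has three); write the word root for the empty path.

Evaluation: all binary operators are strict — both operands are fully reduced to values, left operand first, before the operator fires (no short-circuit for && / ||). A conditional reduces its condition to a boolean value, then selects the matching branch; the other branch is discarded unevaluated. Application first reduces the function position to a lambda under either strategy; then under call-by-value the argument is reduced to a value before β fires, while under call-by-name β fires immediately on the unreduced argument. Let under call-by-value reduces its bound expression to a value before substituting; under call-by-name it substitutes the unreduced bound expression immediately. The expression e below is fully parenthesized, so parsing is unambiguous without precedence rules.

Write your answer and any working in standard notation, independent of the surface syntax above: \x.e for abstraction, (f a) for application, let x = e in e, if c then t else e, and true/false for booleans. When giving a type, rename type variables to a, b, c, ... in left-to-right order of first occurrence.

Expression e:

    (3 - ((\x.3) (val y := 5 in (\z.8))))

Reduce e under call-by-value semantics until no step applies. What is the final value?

Answer: 0

Working:
step 0: (3 - ((\x.3) (let y = 5 in (\z.8))))
step 1: [let@1.1] (3 - ((\x.3) (\z.8)))
step 2: [beta@1] (3 - 3)
step 3: [delta@root] 0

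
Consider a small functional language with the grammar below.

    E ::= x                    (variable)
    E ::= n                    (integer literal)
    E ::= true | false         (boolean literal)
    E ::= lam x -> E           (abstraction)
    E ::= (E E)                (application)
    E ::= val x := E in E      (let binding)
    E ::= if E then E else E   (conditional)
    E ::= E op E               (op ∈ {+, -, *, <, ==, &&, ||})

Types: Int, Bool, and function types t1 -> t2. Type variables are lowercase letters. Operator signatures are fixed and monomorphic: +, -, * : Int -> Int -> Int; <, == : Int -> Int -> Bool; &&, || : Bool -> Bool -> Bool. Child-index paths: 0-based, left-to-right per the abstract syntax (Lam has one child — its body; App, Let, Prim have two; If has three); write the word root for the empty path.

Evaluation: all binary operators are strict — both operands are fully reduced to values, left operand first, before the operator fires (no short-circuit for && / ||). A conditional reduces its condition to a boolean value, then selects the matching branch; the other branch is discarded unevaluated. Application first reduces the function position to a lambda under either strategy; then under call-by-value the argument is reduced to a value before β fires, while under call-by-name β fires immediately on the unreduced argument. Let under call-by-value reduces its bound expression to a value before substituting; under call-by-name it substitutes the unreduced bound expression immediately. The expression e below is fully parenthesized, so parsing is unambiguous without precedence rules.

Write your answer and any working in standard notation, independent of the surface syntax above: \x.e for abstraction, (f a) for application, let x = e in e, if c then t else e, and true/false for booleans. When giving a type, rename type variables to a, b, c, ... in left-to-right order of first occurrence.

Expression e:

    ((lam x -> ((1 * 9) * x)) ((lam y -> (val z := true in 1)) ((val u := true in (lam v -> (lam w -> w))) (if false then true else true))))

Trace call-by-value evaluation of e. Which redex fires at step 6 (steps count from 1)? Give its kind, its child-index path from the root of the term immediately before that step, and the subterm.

Answer: beta at root : ((\x.((1 * 9) * x)) 1)

Working:
step 0: ((\x.((1 * 9) * x)) ((\y.(let z = true in 1)) ((let u = true in (\v.(\w.w))) (if false then true else true))))
step 1: [let@1.1.0] ((\x.((1 * 9) * x)) ((\y.(let z = true in 1)) ((\v.(\w.w)) (if false then true else true))))
step 2: [if@1.1.1] ((\x.((1 * 9) * x)) ((\y.(let z = true in 1)) ((\v.(\w.w)) true)))
step 3: [beta@1.1] ((\x.((1 * 9) * x)) ((\y.(let z = true in 1)) (\w.w)))
step 4: [beta@1] ((\x.((1 * 9) * x)) (let z = true in 1))
step 5: [let@1] ((\x.((1 * 9) * x)) 1)
step 6: [beta@root] ((1 * 9) * 1)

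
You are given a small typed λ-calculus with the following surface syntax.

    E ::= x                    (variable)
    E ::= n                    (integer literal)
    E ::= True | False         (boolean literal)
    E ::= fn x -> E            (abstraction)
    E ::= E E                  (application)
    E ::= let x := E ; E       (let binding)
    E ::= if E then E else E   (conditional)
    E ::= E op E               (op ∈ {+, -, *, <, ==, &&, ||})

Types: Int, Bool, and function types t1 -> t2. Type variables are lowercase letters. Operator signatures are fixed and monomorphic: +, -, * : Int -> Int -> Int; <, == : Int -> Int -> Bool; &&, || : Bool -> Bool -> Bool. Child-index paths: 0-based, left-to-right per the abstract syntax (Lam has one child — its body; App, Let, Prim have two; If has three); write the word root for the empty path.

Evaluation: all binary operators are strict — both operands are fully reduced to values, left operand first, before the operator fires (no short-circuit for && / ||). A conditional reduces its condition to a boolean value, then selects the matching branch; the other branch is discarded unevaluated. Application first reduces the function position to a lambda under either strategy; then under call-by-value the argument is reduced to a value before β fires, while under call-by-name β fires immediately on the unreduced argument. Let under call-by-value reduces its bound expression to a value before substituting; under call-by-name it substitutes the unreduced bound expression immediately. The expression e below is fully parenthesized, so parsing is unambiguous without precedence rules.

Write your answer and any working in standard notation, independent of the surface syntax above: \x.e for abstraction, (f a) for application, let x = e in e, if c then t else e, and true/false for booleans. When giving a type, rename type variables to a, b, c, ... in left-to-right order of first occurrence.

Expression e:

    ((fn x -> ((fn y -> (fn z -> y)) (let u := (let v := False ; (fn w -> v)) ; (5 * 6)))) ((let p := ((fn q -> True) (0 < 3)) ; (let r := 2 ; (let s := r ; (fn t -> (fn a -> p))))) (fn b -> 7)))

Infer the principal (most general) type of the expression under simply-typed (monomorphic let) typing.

Answer: a -> Int

Derivation:
y : b
\z._ : c -> b
\y._ : b -> c -> b
let v : Bool
v : Bool
\w._ : d -> Bool
let u : d -> Bool
  unify Int ~ Int
  unify Int ~ Int
  unify b -> c -> b ~ Int -> e
  unify b ~ Int
  unify c -> Int ~ e
_ _ : c -> Int
\x._ : a -> c -> Int
\q._ : f -> Bool
  unify Int ~ Int
  unify Int ~ Int
  unify f -> Bool ~ Bool -> g
  unify f ~ Bool
  unify Bool ~ g
_ _ : Bool
let p : Bool
let r : Int
r : Int
let s : Int
p : Bool
\a._ : i -> Bool
\t._ : h -> i -> Bool
\b._ : j -> Int
  unify h -> i -> Bool ~ (j -> Int) -> k
  unify h ~ j -> Int
  unify i -> Bool ~ k
_ _ : i -> Bool
  unify a -> c -> Int ~ (i -> Bool) -> l
  unify a ~ i -> Bool
  unify c -> Int ~ l
_ _ : c -> Int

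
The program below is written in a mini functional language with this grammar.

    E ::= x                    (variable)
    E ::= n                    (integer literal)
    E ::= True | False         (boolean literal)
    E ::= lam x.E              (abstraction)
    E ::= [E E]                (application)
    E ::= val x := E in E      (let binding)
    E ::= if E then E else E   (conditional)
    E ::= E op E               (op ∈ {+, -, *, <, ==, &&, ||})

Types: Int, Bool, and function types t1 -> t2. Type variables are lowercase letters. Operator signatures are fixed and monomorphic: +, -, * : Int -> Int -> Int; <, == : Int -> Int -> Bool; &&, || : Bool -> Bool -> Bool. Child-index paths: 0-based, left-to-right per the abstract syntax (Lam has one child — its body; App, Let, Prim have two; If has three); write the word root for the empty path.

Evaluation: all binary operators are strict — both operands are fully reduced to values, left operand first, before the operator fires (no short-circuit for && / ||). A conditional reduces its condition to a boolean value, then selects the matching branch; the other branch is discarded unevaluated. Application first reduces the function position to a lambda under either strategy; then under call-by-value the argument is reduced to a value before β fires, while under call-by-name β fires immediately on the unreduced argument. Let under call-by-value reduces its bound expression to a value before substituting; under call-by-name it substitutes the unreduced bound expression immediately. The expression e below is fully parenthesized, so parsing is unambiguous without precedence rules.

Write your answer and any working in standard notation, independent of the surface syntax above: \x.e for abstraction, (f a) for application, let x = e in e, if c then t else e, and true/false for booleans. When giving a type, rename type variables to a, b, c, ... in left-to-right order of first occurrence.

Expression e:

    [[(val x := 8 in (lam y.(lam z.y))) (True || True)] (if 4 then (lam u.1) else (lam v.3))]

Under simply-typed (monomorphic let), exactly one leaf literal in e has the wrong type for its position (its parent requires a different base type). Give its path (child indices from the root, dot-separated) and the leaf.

Derivation:
let x : Int
y : a
\z._ : b -> a
\y._ : a -> b -> a
  unify Bool ~ Bool
  unify Bool ~ Bool
  unify a -> b -> a ~ Bool -> c
  unify a ~ Bool
  unify b -> Bool ~ c
_ _ : b -> Bool
  unify Int ~ Bool
  FAIL: mismatch Int ~ Bool

Answer: 1.0 : 4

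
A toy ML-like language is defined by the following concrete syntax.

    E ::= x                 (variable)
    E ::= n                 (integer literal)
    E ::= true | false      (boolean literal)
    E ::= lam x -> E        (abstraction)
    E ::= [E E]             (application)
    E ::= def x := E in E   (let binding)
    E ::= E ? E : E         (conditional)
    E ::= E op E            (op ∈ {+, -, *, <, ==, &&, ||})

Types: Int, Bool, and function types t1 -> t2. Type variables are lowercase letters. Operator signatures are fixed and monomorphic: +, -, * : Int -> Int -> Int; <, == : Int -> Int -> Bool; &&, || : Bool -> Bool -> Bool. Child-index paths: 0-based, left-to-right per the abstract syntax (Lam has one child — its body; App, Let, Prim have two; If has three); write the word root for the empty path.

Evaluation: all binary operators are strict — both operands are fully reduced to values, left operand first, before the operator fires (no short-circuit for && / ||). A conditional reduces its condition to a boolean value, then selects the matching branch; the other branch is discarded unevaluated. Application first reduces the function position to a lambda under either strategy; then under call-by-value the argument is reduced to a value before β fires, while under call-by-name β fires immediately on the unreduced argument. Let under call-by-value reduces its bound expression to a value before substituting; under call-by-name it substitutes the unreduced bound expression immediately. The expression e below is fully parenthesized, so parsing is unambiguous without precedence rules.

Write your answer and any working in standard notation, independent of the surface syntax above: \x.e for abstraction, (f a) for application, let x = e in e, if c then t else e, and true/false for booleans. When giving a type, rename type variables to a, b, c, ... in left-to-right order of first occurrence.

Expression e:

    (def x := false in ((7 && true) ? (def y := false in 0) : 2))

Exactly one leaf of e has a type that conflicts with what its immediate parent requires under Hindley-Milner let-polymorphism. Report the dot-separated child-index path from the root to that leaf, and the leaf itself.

Answer: 1.0.0 : 7

Trace:
let x : Bool
  unify Int ~ Bool
  FAIL: mismatch Int ~ Bool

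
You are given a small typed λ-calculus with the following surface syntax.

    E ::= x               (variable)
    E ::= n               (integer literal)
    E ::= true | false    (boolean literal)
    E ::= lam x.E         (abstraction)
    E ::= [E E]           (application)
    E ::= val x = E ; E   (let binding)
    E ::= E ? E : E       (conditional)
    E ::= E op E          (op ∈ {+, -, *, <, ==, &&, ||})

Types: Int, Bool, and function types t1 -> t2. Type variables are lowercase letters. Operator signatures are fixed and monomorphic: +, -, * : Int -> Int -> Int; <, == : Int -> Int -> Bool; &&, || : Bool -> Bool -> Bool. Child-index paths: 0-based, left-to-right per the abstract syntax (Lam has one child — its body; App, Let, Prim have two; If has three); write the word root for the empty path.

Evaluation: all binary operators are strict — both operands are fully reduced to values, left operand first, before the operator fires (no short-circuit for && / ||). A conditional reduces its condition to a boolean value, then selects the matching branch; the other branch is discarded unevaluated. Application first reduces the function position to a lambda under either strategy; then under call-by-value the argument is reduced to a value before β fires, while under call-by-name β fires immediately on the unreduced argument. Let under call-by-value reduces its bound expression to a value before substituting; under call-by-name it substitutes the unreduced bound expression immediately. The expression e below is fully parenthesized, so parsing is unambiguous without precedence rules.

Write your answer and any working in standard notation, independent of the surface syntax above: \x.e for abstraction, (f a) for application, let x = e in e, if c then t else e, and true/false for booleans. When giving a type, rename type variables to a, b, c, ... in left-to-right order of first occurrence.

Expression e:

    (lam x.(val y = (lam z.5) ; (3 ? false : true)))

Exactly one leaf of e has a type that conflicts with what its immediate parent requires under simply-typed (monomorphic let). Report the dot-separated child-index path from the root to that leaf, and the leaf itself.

Answer: 0.1.0 : 3

Derivation:
\z._ : b -> Int
let y : b -> Int
  unify Int ~ Bool
  FAIL: mismatch Int ~ Bool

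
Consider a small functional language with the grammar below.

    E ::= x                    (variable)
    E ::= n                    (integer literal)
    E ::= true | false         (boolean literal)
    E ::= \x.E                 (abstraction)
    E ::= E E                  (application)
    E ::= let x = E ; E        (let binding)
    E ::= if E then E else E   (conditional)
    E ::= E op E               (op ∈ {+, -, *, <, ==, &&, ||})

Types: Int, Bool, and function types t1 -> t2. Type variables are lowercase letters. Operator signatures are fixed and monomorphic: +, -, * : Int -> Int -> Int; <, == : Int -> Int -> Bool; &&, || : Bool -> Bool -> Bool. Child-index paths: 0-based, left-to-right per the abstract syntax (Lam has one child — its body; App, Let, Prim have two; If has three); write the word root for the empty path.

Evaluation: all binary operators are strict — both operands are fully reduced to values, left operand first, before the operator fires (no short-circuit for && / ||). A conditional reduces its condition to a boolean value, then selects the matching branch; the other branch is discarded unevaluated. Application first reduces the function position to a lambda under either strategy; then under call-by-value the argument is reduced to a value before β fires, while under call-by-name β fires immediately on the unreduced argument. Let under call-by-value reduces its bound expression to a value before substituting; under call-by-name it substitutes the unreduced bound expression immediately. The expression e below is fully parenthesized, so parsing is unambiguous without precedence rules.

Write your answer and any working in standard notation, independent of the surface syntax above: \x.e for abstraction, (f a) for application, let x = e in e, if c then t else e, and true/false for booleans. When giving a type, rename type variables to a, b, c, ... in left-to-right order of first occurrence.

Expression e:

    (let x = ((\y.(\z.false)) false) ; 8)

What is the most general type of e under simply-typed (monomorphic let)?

Answer: Int

Working:
\z._ : b -> Bool
\y._ : a -> b -> Bool
  unify a -> b -> Bool ~ Bool -> c
  unify a ~ Bool
  unify b -> Bool ~ c
_ _ : b -> Bool
let x : b -> Bool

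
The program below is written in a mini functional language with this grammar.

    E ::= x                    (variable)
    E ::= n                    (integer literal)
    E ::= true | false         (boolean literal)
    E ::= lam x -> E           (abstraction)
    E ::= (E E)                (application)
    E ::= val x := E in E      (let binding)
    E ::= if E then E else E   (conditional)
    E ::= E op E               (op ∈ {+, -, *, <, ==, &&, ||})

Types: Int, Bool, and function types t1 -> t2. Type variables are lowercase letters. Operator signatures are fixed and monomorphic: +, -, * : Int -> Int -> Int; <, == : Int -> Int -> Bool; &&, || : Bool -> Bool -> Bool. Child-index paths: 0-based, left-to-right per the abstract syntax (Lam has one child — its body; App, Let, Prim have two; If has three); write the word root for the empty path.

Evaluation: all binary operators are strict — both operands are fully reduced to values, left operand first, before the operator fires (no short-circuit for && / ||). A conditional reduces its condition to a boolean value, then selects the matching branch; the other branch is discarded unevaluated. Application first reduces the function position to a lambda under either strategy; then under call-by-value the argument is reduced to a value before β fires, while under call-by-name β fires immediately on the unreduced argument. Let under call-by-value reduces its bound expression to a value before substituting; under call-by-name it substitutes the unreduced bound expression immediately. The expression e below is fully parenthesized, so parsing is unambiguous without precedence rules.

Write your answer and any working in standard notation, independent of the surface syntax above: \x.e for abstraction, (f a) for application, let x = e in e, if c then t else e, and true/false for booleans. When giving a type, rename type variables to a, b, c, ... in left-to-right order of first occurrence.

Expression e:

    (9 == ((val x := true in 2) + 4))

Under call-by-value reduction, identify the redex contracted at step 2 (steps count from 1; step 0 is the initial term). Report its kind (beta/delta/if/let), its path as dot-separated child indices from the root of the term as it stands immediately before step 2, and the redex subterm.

Derivation:
step 0: (9 == ((let x = true in 2) + 4))
step 1: [let@1.0] (9 == (2 + 4))
step 2: [delta@1] (9 == 6)

Answer: delta at 1 : (2 + 4)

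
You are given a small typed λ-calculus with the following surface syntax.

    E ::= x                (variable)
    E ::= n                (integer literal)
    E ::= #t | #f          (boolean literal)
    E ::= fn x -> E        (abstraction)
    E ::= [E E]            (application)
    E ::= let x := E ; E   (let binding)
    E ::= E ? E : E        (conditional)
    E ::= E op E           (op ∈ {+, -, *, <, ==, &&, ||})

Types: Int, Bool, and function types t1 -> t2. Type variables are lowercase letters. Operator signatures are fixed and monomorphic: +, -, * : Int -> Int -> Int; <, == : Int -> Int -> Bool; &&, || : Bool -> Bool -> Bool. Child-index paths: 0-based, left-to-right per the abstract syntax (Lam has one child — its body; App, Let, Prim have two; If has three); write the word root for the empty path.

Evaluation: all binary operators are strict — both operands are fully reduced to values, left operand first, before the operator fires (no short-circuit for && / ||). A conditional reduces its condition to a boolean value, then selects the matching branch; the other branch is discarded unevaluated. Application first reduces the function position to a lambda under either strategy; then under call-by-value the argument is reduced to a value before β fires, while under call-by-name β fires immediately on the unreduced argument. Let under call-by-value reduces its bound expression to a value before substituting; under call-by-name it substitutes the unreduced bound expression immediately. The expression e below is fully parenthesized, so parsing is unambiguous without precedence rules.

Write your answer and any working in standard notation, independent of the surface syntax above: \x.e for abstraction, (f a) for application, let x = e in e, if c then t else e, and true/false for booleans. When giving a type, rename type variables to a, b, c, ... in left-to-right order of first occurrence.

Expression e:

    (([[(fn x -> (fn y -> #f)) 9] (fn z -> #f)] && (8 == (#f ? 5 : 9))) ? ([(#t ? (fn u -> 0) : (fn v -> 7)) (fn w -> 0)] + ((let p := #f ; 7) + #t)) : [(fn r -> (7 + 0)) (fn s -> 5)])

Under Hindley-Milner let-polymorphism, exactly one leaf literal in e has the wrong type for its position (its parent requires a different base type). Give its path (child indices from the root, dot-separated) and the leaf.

Derivation:
\y._ : b -> Bool
\x._ : a -> b -> Bool
  unify a -> b -> Bool ~ Int -> c
  unify a ~ Int
  unify b -> Bool ~ c
_ _ : b -> Bool
\z._ : d -> Bool
  unify b -> Bool ~ (d -> Bool) -> e
  unify b ~ d -> Bool
  unify Bool ~ e
_ _ : Bool
  unify Bool ~ Bool
  unify Int ~ Int
  unify Bool ~ Bool
  unify Int ~ Int
  unify Int ~ Int
  unify Bool ~ Bool
  unify Bool ~ Bool
  unify Bool ~ Bool
\u._ : f -> Int
\v._ : g -> Int
  unify f -> Int ~ g -> Int
  unify f ~ g
  unify Int ~ Int
\w._ : h -> Int
  unify g -> Int ~ (h -> Int) -> i
  unify g ~ h -> Int
  unify Int ~ i
_ _ : Int
  unify Int ~ Int
let p : Bool
  unify Int ~ Int
  unify Bool ~ Int
  FAIL: mismatch Bool ~ Int

Answer: 1.1.1 : true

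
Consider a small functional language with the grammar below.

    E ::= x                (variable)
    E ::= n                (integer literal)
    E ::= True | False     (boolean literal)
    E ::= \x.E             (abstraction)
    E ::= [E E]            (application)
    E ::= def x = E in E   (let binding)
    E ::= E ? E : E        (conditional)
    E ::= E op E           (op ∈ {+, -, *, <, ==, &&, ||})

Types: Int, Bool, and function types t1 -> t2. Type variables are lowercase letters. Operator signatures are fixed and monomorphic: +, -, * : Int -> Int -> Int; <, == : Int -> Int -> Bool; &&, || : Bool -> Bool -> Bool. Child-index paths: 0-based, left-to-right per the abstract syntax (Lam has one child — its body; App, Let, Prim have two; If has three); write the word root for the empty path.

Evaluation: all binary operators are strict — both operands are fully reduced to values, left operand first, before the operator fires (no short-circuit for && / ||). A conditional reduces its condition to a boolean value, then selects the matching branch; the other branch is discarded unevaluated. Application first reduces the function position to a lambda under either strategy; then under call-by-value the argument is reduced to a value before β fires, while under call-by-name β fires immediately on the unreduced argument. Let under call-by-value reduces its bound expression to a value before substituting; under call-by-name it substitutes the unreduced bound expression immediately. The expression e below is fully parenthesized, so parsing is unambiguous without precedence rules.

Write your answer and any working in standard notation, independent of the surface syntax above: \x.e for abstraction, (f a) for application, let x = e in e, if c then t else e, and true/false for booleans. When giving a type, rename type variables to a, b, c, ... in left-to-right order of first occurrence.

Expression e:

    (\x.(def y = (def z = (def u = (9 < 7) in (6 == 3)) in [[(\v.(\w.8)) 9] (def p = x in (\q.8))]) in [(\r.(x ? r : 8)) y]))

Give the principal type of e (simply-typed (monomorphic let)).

Answer: Bool -> Int

Trace:
  unify Int ~ Int
  unify Int ~ Int
let u : Bool
  unify Int ~ Int
  unify Int ~ Int
let z : Bool
\w._ : c -> Int
\v._ : b -> c -> Int
  unify b -> c -> Int ~ Int -> d
  unify b ~ Int
  unify c -> Int ~ d
_ _ : c -> Int
x : a
let p : a
\q._ : e -> Int
  unify c -> Int ~ (e -> Int) -> f
  unify c ~ e -> Int
  unify Int ~ f
_ _ : Int
let y : Int
x : a
  unify a ~ Bool
r : g
  unify g ~ Int
\r._ : Int -> Int
y : Int
  unify Int -> Int ~ Int -> h
  unify Int ~ Int
  unify Int ~ h
_ _ : Int
\x._ : Bool -> Int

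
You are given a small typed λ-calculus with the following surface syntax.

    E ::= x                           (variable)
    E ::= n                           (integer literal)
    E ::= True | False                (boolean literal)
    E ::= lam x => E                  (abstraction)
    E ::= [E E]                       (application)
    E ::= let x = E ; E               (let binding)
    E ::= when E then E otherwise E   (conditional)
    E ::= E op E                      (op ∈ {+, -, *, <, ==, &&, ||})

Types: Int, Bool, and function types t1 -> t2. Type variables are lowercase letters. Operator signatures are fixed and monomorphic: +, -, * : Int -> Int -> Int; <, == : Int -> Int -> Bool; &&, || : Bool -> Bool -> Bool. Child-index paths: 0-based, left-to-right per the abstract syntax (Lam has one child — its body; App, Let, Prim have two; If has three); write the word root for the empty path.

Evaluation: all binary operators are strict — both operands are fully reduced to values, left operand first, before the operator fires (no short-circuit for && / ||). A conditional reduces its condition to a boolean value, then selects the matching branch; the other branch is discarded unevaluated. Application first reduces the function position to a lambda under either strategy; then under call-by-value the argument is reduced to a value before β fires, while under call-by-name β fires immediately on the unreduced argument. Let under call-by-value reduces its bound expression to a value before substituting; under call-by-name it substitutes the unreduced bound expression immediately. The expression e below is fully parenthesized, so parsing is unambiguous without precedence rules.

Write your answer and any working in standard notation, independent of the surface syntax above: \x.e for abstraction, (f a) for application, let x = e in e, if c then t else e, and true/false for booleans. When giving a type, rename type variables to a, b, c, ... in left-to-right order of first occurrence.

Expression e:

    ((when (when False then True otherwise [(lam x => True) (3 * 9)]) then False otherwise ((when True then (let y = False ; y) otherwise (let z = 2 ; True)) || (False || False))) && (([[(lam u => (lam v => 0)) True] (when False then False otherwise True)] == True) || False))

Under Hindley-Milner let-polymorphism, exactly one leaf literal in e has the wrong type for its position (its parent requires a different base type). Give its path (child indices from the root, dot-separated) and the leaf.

Answer: 1.0.1 : true

Derivation:
  unify Bool ~ Bool
\x._ : a -> Bool
  unify Int ~ Int
  unify Int ~ Int
  unify a -> Bool ~ Int -> b
  unify a ~ Int
  unify Bool ~ b
_ _ : Bool
  unify Bool ~ Bool
  unify Bool ~ Bool
  unify Bool ~ Bool
let y : Bool
y : Bool
let z : Int
  unify Bool ~ Bool
  unify Bool ~ Bool
  unify Bool ~ Bool
  unify Bool ~ Bool
  unify Bool ~ Bool
  unify Bool ~ Bool
  unify Bool ~ Bool
\v._ : d -> Int
\u._ : c -> d -> Int
  unify c -> d -> Int ~ Bool -> e
  unify c ~ Bool
  unify d -> Int ~ e
_ _ : d -> Int
  unify Bool ~ Bool
  unify Bool ~ Bool
  unify d -> Int ~ Bool -> f
  unify d ~ Bool
  unify Int ~ f
_ _ : Int
  unify Int ~ Int
  unify Bool ~ Int
  FAIL: mismatch Bool ~ Int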